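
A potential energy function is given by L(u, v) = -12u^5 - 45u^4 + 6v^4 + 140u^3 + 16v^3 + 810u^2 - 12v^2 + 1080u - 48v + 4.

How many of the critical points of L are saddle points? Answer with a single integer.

6

L separates as a function of u plus a function of v, so ∇L=0 decouples.
∂L/∂u = -60(u - 3)(u + 1)(u + 2)(u + 3) = 0 at u ∈ {-3, -2, -1, 3}; ∂L/∂v = 24(v - 1)(v + 1)(v + 2) = 0 at v ∈ {-2, -1, 1}.
The Hessian is diagonal: diag(L_uu, L_vv). Second derivatives: L_uu(-3)=720, L_uu(-2)=-300, L_uu(-1)=480, L_uu(3)=-7200; L_vv(-2)=72, L_vv(-1)=-48, L_vv(1)=144.
Saddle points occur where the two diagonal entries have opposite signs: (-3, -1), (-2, -2), (-2, 1), (-1, -1), (3, -2), (3, 1). Count: 6.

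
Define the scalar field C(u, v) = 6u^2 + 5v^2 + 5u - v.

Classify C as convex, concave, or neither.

C is quadratic, so its Hessian is the constant matrix H = [[12, 0], [0, 10]].
det(H) = 120, tr(H) = 22.
det(H) > 0 and tr(H) > 0, so H is positive definite everywhere: convex.

convex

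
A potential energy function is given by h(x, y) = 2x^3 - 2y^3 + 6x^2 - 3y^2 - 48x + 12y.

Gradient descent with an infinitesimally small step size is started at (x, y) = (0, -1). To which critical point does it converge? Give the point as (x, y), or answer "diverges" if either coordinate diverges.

(2, -2)

h is separable, so gradient descent decouples: x follows -∂h/∂x, y follows -∂h/∂y.
∂h/∂x = 6(x - 2)(x + 4); at x=0 this is -48, so x increases.
∂h/∂y = -6(y - 1)(y + 2); at y=-1 this is 12, so y decreases.
x converges to its nearest critical value 2 (a local min of the x-part); y converges to -2. The iterate converges to (2, -2).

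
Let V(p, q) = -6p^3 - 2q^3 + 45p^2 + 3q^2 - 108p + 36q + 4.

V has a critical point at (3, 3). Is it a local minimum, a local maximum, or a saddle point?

The mixed partial ∂²V/∂p∂q is 0, so the Hessian at any point is diag(V_pp, V_qq) = diag(18(-2p + 5), 6(-2q + 1)).
At (3, 3): H = diag(-18, -30).
Both eigenvalues are negative, so H is negative definite: a local maximum.

local maximum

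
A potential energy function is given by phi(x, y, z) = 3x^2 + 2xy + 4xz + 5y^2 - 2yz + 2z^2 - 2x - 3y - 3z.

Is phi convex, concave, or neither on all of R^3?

convex

phi is quadratic, so its Hessian is the constant matrix H = [[6, 2, 4], [2, 10, -2], [4, -2, 4]].
Leading principal minors: 6, 56, 8.
All positive ⇒ H ≻ 0 ⇒ convex.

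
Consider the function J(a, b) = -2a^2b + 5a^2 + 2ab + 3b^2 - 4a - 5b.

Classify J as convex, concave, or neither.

The term -2a^2b is cubic, so the Hessian is not constant.
∂²J/∂a² = -4b + 10, which takes both signs as b varies (negative for sufficiently large b). A diagonal entry of the Hessian changing sign means the Hessian is neither positive- nor negative-semidefinite on all of R^2.

neither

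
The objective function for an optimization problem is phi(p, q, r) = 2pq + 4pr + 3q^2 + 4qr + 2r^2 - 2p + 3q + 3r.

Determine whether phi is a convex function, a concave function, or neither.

neither

phi is quadratic, so its Hessian is the constant matrix H = [[0, 2, 4], [2, 6, 4], [4, 4, 4]].
Leading principal minors: 0, -4, -48.
Neither pattern holds ⇒ H is indefinite ⇒ neither convex nor concave.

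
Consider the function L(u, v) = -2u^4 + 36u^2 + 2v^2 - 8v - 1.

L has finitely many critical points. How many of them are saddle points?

2

L separates as a function of u plus a function of v, so ∇L=0 decouples.
∂L/∂u = -8u(u - 3)(u + 3) = 0 at u ∈ {-3, 0, 3}; ∂L/∂v = 4(v - 2) = 0 at v ∈ {2}.
The Hessian is diagonal: diag(L_uu, L_vv). Second derivatives: L_uu(-3)=-144, L_uu(0)=72, L_uu(3)=-144; L_vv(2)=4.
Saddle points occur where the two diagonal entries have opposite signs: (-3, 2), (3, 2). Count: 2.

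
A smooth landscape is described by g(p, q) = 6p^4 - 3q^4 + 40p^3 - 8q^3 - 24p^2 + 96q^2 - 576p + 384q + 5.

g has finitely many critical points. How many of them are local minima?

g separates as a function of p plus a function of q, so ∇g=0 decouples.
∂g/∂p = 24(p - 2)(p + 3)(p + 4) = 0 at p ∈ {-4, -3, 2}; ∂g/∂q = -12(q - 4)(q + 2)(q + 4) = 0 at q ∈ {-4, -2, 4}.
The Hessian is diagonal: diag(g_pp, g_qq). Second derivatives: g_pp(-4)=144, g_pp(-3)=-120, g_pp(2)=720; g_qq(-4)=-192, g_qq(-2)=144, g_qq(4)=-576.
Local minima occur where both diagonal entries positive: (-4, -2), (2, -2). Count: 2.

2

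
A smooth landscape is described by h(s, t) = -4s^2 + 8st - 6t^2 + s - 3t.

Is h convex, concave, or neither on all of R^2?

concave

h is quadratic, so its Hessian is the constant matrix H = [[-8, 8], [8, -12]].
det(H) = 32, tr(H) = -20.
det(H) > 0 and tr(H) < 0, so H is negative definite everywhere: concave.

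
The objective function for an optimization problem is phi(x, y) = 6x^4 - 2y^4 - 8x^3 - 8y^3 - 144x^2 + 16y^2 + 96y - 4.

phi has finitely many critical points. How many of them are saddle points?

5

phi separates as a function of x plus a function of y, so ∇phi=0 decouples.
∂phi/∂x = 24x(x - 4)(x + 3) = 0 at x ∈ {-3, 0, 4}; ∂phi/∂y = -8(y - 2)(y + 2)(y + 3) = 0 at y ∈ {-3, -2, 2}.
The Hessian is diagonal: diag(phi_xx, phi_yy). Second derivatives: phi_xx(-3)=504, phi_xx(0)=-288, phi_xx(4)=672; phi_yy(-3)=-40, phi_yy(-2)=32, phi_yy(2)=-160.
Saddle points occur where the two diagonal entries have opposite signs: (-3, -3), (-3, 2), (0, -2), (4, -3), (4, 2). Count: 5.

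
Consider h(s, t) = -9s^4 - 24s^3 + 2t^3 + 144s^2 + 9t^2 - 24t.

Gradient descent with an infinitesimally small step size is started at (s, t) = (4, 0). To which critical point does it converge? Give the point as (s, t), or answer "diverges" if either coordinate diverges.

diverges

h is separable, so gradient descent decouples: s follows -∂h/∂s, t follows -∂h/∂t.
∂h/∂s = -36s(s - 2)(s + 4); at s=4 this is -2304, so s increases.
∂h/∂t = 6(t - 1)(t + 4); at t=0 this is -24, so t increases.
The s-coordinate has no critical point in that direction and runs off to infinity.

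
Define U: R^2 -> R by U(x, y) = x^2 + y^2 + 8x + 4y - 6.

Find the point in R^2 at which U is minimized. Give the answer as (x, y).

(-4, -2)

U(x,y) separates as P(x) + Q(y) − 6, so its minimum is min P + min Q − 6.
P'(x) = 2x + 8 vanishes at x ∈ {-4}; Q'(y) = 2y + 4 vanishes at y ∈ {-2}.
Local minima of P (where P''>0): P(-4)=-16. Local minima of Q: Q(-2)=-4.
So the global minimum of U is P(-4) + Q(-2) − 6 = -16 − 4 − 6 = -26, attained at (-4, -2).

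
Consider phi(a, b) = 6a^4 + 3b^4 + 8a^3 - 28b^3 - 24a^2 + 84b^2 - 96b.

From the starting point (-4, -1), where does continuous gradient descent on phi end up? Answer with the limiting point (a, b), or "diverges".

(-2, 1)

phi is separable, so gradient descent decouples: a follows -∂phi/∂a, b follows -∂phi/∂b.
∂phi/∂a = 24a(a - 1)(a + 2); at a=-4 this is -960, so a increases.
∂phi/∂b = 12(b - 4)(b - 2)(b - 1); at b=-1 this is -360, so b increases.
a converges to its nearest critical value -2 (a local min of the a-part); b converges to 1. The iterate converges to (-2, 1).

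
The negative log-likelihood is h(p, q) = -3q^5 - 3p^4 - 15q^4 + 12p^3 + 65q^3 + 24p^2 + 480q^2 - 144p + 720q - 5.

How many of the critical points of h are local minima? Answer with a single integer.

h separates as a function of p plus a function of q, so ∇h=0 decouples.
∂h/∂p = -12(p - 3)(p - 2)(p + 2) = 0 at p ∈ {-2, 2, 3}; ∂h/∂q = -15(q - 4)(q + 1)(q + 3)(q + 4) = 0 at q ∈ {-4, -3, -1, 4}.
The Hessian is diagonal: diag(h_pp, h_qq). Second derivatives: h_pp(-2)=-240, h_pp(2)=48, h_pp(3)=-60; h_qq(-4)=360, h_qq(-3)=-210, h_qq(-1)=450, h_qq(4)=-4200.
Local minima occur where both diagonal entries positive: (2, -4), (2, -1). Count: 2.

2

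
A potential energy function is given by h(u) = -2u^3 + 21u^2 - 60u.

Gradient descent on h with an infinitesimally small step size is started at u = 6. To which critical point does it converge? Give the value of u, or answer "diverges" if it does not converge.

h'(u) = -6(u - 5)(u - 2), so h'(6) = -24.
Gradient descent moves in the -h' direction, i.e. u is increasing.
There is no critical point above u=6, and h' keeps the same sign, so the iterate runs off to +∞.

diverges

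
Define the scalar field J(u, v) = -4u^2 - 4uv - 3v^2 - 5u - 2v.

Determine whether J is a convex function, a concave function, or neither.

concave

J is quadratic, so its Hessian is the constant matrix H = [[-8, -4], [-4, -6]].
det(H) = 32, tr(H) = -14.
det(H) > 0 and tr(H) < 0, so H is negative definite everywhere: concave.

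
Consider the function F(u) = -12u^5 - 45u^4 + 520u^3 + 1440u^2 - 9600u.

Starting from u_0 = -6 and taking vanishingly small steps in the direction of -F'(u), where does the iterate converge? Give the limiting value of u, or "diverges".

F'(u) = -60(u - 4)(u - 2)(u + 4)(u + 5), so F'(-6) = -9600.
Gradient descent moves in the -F' direction, i.e. u is increasing.
The nearest critical point in that direction is u = -5, where F'' = 3780 > 0 (a local minimum). The iterate converges there.

-5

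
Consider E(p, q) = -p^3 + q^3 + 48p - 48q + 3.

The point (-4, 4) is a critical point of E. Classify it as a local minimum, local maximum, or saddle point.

local minimum

The mixed partial ∂²E/∂p∂q is 0, so the Hessian at any point is diag(E_pp, E_qq) = diag(-6p, 6q).
At (-4, 4): H = diag(24, 24).
Both eigenvalues are positive, so H is positive definite: a local minimum.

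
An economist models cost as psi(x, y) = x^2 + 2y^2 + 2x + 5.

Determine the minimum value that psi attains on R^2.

4

psi(x,y) separates as P(x) + Q(y) + 5, so its minimum is min P + min Q + 5.
P'(x) = 2x + 2 vanishes at x ∈ {-1}; Q'(y) = 4y vanishes at y ∈ {0}.
Local minima of P (where P''>0): P(-1)=-1. Local minima of Q: Q(0)=0.
So the global minimum of psi is P(-1) + Q(0) + 5 = -1 + 0 + 5 = 4, attained at (-1, 0).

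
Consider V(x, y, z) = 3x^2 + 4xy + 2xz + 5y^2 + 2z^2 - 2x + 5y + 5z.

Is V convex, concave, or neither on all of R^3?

V is quadratic, so its Hessian is the constant matrix H = [[6, 4, 2], [4, 10, 0], [2, 0, 4]].
Leading principal minors: 6, 44, 136.
All positive ⇒ H ≻ 0 ⇒ convex.

convex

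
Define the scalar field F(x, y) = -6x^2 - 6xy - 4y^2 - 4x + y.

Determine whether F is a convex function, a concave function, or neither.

concave

F is quadratic, so its Hessian is the constant matrix H = [[-12, -6], [-6, -8]].
det(H) = 60, tr(H) = -20.
det(H) > 0 and tr(H) < 0, so H is negative definite everywhere: concave.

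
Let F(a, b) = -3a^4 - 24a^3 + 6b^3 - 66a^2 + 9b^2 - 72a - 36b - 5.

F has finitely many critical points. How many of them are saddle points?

3

F separates as a function of a plus a function of b, so ∇F=0 decouples.
∂F/∂a = -12(a + 1)(a + 2)(a + 3) = 0 at a ∈ {-3, -2, -1}; ∂F/∂b = 18(b - 1)(b + 2) = 0 at b ∈ {-2, 1}.
The Hessian is diagonal: diag(F_aa, F_bb). Second derivatives: F_aa(-3)=-24, F_aa(-2)=12, F_aa(-1)=-24; F_bb(-2)=-54, F_bb(1)=54.
Saddle points occur where the two diagonal entries have opposite signs: (-3, 1), (-2, -2), (-1, 1). Count: 3.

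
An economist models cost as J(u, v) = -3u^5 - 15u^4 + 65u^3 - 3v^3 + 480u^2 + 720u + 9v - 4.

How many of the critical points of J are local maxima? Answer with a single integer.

2

J separates as a function of u plus a function of v, so ∇J=0 decouples.
∂J/∂u = -15(u - 4)(u + 1)(u + 3)(u + 4) = 0 at u ∈ {-4, -3, -1, 4}; ∂J/∂v = -9(v - 1)(v + 1) = 0 at v ∈ {-1, 1}.
The Hessian is diagonal: diag(J_uu, J_vv). Second derivatives: J_uu(-4)=360, J_uu(-3)=-210, J_uu(-1)=450, J_uu(4)=-4200; J_vv(-1)=18, J_vv(1)=-18.
Local maxima occur where both diagonal entries negative: (-3, 1), (4, 1). Count: 2.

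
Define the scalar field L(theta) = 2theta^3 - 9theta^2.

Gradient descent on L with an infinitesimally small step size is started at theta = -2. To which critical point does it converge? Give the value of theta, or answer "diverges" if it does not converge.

L'(theta) = 6theta(theta - 3), so L'(-2) = 60.
Gradient descent moves in the -L' direction, i.e. theta is decreasing.
There is no critical point below theta=-2, and L' keeps the same sign, so the iterate runs off to −∞.

diverges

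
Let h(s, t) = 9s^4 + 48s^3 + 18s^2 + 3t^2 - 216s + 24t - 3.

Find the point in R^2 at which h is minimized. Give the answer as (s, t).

h(s,t) separates as P(s) + Q(t) − 3, so its minimum is min P + min Q − 3.
P'(s) = 36(s - 1)(s + 2)(s + 3) vanishes at s ∈ {-3, -2, 1}; Q'(t) = 6(t + 4) vanishes at t ∈ {-4}.
Local minima of P (where P''>0): P(-3)=243, P(1)=-141. Local minima of Q: Q(-4)=-48.
So the global minimum of h is P(1) + Q(-4) − 3 = -141 − 48 − 3 = -192, attained at (1, -4).

(1, -4)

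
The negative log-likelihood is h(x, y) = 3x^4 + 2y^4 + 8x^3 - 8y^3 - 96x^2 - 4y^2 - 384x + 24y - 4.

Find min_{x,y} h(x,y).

-1814

h(x,y) separates as P(x) + Q(y) − 4, so its minimum is min P + min Q − 4.
P'(x) = 12(x - 4)(x + 2)(x + 4) vanishes at x ∈ {-4, -2, 4}; Q'(y) = 8(y - 3)(y - 1)(y + 1) vanishes at y ∈ {-1, 1, 3}.
Local minima of P (where P''>0): P(-4)=256, P(4)=-1792. Local minima of Q: Q(-1)=-18, Q(3)=-18.
So the global minimum of h is P(4) + Q(-1) − 4 = -1792 − 18 − 4 = -1814, attained at (4, -1).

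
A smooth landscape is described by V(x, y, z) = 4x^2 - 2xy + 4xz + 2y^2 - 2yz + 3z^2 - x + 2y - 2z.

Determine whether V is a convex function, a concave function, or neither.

convex

V is quadratic, so its Hessian is the constant matrix H = [[8, -2, 4], [-2, 4, -2], [4, -2, 6]].
Leading principal minors: 8, 28, 104.
All positive ⇒ H ≻ 0 ⇒ convex.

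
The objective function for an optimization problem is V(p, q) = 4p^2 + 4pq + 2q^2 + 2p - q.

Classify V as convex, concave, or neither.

V is quadratic, so its Hessian is the constant matrix H = [[8, 4], [4, 4]].
det(H) = 16, tr(H) = 12.
det(H) > 0 and tr(H) > 0, so H is positive definite everywhere: convex.

convex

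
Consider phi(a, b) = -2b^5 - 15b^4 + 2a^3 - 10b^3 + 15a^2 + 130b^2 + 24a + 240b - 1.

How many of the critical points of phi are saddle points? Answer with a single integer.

4

phi separates as a function of a plus a function of b, so ∇phi=0 decouples.
∂phi/∂a = 6(a + 1)(a + 4) = 0 at a ∈ {-4, -1}; ∂phi/∂b = -10(b - 2)(b + 1)(b + 3)(b + 4) = 0 at b ∈ {-4, -3, -1, 2}.
The Hessian is diagonal: diag(phi_aa, phi_bb). Second derivatives: phi_aa(-4)=-18, phi_aa(-1)=18; phi_bb(-4)=180, phi_bb(-3)=-100, phi_bb(-1)=180, phi_bb(2)=-900.
Saddle points occur where the two diagonal entries have opposite signs: (-4, -4), (-4, -1), (-1, -3), (-1, 2). Count: 4.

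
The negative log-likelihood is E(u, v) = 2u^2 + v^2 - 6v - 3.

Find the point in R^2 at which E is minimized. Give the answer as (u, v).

E(u,v) separates as P(u) + Q(v) − 3, so its minimum is min P + min Q − 3.
P'(u) = 4u vanishes at u ∈ {0}; Q'(v) = 2v - 6 vanishes at v ∈ {3}.
Local minima of P (where P''>0): P(0)=0. Local minima of Q: Q(3)=-9.
So the global minimum of E is P(0) + Q(3) − 3 = 0 − 9 − 3 = -12, attained at (0, 3).

(0, 3)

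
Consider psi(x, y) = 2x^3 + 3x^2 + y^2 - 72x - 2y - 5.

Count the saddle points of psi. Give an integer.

psi separates as a function of x plus a function of y, so ∇psi=0 decouples.
∂psi/∂x = 6(x - 3)(x + 4) = 0 at x ∈ {-4, 3}; ∂psi/∂y = 2(y - 1) = 0 at y ∈ {1}.
The Hessian is diagonal: diag(psi_xx, psi_yy). Second derivatives: psi_xx(-4)=-42, psi_xx(3)=42; psi_yy(1)=2.
Saddle points occur where the two diagonal entries have opposite signs: (-4, 1). Count: 1.

1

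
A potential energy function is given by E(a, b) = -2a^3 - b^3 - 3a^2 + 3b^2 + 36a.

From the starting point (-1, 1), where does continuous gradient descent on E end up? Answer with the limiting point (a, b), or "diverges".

(-3, 0)

E is separable, so gradient descent decouples: a follows -∂E/∂a, b follows -∂E/∂b.
∂E/∂a = -6(a - 2)(a + 3); at a=-1 this is 36, so a decreases.
∂E/∂b = -3b(b - 2); at b=1 this is 3, so b decreases.
a converges to its nearest critical value -3 (a local min of the a-part); b converges to 0. The iterate converges to (-3, 0).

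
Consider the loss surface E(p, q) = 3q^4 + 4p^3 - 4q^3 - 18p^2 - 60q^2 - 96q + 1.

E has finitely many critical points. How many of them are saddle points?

E separates as a function of p plus a function of q, so ∇E=0 decouples.
∂E/∂p = 12p(p - 3) = 0 at p ∈ {0, 3}; ∂E/∂q = 12(q - 4)(q + 1)(q + 2) = 0 at q ∈ {-2, -1, 4}.
The Hessian is diagonal: diag(E_pp, E_qq). Second derivatives: E_pp(0)=-36, E_pp(3)=36; E_qq(-2)=72, E_qq(-1)=-60, E_qq(4)=360.
Saddle points occur where the two diagonal entries have opposite signs: (0, -2), (0, 4), (3, -1). Count: 3.

3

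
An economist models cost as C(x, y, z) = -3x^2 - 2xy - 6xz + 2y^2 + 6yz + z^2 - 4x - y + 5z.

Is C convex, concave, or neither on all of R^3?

C is quadratic, so its Hessian is the constant matrix H = [[-6, -2, -6], [-2, 4, 6], [-6, 6, 2]].
Leading principal minors: -6, -28, 160.
Neither pattern holds ⇒ H is indefinite ⇒ neither convex nor concave.

neither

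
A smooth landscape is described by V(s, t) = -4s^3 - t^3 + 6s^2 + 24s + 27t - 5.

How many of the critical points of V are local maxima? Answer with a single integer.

1

V separates as a function of s plus a function of t, so ∇V=0 decouples.
∂V/∂s = -12(s - 2)(s + 1) = 0 at s ∈ {-1, 2}; ∂V/∂t = -3(t - 3)(t + 3) = 0 at t ∈ {-3, 3}.
The Hessian is diagonal: diag(V_ss, V_tt). Second derivatives: V_ss(-1)=36, V_ss(2)=-36; V_tt(-3)=18, V_tt(3)=-18.
Local maxima occur where both diagonal entries negative: (2, 3). Count: 1.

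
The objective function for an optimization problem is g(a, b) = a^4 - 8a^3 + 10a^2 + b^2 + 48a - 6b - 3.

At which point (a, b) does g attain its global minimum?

g(a,b) separates as P(a) + Q(b) − 3, so its minimum is min P + min Q − 3.
P'(a) = 4(a - 4)(a - 3)(a + 1) vanishes at a ∈ {-1, 3, 4}; Q'(b) = 2b - 6 vanishes at b ∈ {3}.
Local minima of P (where P''>0): P(-1)=-29, P(4)=96. Local minima of Q: Q(3)=-9.
So the global minimum of g is P(-1) + Q(3) − 3 = -29 − 9 − 3 = -41, attained at (-1, 3).

(-1, 3)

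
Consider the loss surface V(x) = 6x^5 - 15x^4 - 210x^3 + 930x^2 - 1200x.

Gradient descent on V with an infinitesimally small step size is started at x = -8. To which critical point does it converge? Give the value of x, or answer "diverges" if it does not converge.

diverges

V'(x) = 30(x - 4)(x - 2)(x - 1)(x + 5), so V'(-8) = 97200.
Gradient descent moves in the -V' direction, i.e. x is decreasing.
There is no critical point below x=-8, and V' keeps the same sign, so the iterate runs off to −∞.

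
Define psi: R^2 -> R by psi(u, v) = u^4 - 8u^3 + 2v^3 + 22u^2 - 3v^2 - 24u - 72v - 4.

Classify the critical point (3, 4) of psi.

The mixed partial ∂²psi/∂u∂v is 0, so the Hessian at any point is diag(psi_uu, psi_vv) = diag(4(3u^2 - 12u + 11), 6(2v - 1)).
At (3, 4): H = diag(8, 42).
Both eigenvalues are positive, so H is positive definite: a local minimum.

local minimum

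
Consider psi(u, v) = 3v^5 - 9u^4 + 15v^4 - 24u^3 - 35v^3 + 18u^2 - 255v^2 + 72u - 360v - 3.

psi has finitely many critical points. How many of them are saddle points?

psi separates as a function of u plus a function of v, so ∇psi=0 decouples.
∂psi/∂u = -36(u - 1)(u + 1)(u + 2) = 0 at u ∈ {-2, -1, 1}; ∂psi/∂v = 15(v - 3)(v + 1)(v + 2)(v + 4) = 0 at v ∈ {-4, -2, -1, 3}.
The Hessian is diagonal: diag(psi_uu, psi_vv). Second derivatives: psi_uu(-2)=-108, psi_uu(-1)=72, psi_uu(1)=-216; psi_vv(-4)=-630, psi_vv(-2)=150, psi_vv(-1)=-180, psi_vv(3)=2100.
Saddle points occur where the two diagonal entries have opposite signs: (-2, -2), (-2, 3), (-1, -4), (-1, -1), (1, -2), (1, 3). Count: 6.

6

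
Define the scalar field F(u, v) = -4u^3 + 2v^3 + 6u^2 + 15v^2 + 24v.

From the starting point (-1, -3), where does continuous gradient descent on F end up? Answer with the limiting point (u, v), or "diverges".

F is separable, so gradient descent decouples: u follows -∂F/∂u, v follows -∂F/∂v.
∂F/∂u = -12u(u - 1); at u=-1 this is -24, so u increases.
∂F/∂v = 6(v + 1)(v + 4); at v=-3 this is -12, so v increases.
u converges to its nearest critical value 0 (a local min of the u-part); v converges to -1. The iterate converges to (0, -1).

(0, -1)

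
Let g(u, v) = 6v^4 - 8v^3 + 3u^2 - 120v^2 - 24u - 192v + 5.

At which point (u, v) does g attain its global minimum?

(4, 4)

g(u,v) separates as P(u) + Q(v) + 5, so its minimum is min P + min Q + 5.
P'(u) = 6u - 24 vanishes at u ∈ {4}; Q'(v) = 24(v - 4)(v + 1)(v + 2) vanishes at v ∈ {-2, -1, 4}.
Local minima of P (where P''>0): P(4)=-48. Local minima of Q: Q(-2)=64, Q(4)=-1664.
So the global minimum of g is P(4) + Q(4) + 5 = -48 − 1664 + 5 = -1707, attained at (4, 4).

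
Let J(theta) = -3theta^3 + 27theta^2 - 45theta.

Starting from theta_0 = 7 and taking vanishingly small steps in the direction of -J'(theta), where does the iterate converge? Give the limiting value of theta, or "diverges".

diverges

J'(theta) = -9(theta - 5)(theta - 1), so J'(7) = -108.
Gradient descent moves in the -J' direction, i.e. theta is increasing.
There is no critical point above theta=7, and J' keeps the same sign, so the iterate runs off to +∞.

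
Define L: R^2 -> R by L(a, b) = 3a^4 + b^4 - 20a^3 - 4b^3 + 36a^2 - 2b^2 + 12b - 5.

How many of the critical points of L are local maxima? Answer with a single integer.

L separates as a function of a plus a function of b, so ∇L=0 decouples.
∂L/∂a = 12a(a - 3)(a - 2) = 0 at a ∈ {0, 2, 3}; ∂L/∂b = 4(b - 3)(b - 1)(b + 1) = 0 at b ∈ {-1, 1, 3}.
The Hessian is diagonal: diag(L_aa, L_bb). Second derivatives: L_aa(0)=72, L_aa(2)=-24, L_aa(3)=36; L_bb(-1)=32, L_bb(1)=-16, L_bb(3)=32.
Local maxima occur where both diagonal entries negative: (2, 1). Count: 1.

1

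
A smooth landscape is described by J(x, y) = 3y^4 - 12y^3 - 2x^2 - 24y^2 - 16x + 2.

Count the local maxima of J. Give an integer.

1

J separates as a function of x plus a function of y, so ∇J=0 decouples.
∂J/∂x = -4(x + 4) = 0 at x ∈ {-4}; ∂J/∂y = 12y(y - 4)(y + 1) = 0 at y ∈ {-1, 0, 4}.
The Hessian is diagonal: diag(J_xx, J_yy). Second derivatives: J_xx(-4)=-4; J_yy(-1)=60, J_yy(0)=-48, J_yy(4)=240.
Local maxima occur where both diagonal entries negative: (-4, 0). Count: 1.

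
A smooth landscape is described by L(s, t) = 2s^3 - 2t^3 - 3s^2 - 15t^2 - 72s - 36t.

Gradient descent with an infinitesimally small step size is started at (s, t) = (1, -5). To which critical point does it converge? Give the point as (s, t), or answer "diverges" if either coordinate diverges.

(4, -3)

L is separable, so gradient descent decouples: s follows -∂L/∂s, t follows -∂L/∂t.
∂L/∂s = 6(s - 4)(s + 3); at s=1 this is -72, so s increases.
∂L/∂t = -6(t + 2)(t + 3); at t=-5 this is -36, so t increases.
s converges to its nearest critical value 4 (a local min of the s-part); t converges to -3. The iterate converges to (4, -3).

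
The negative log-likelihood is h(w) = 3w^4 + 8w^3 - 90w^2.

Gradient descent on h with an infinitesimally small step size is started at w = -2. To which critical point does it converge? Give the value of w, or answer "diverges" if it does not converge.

-5

h'(w) = 12w(w - 3)(w + 5), so h'(-2) = 360.
Gradient descent moves in the -h' direction, i.e. w is decreasing.
The nearest critical point in that direction is w = -5, where h'' = 480 > 0 (a local minimum). The iterate converges there.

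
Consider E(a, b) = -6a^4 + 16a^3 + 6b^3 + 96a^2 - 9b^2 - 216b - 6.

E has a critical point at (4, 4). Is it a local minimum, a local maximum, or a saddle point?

The mixed partial ∂²E/∂a∂b is 0, so the Hessian at any point is diag(E_aa, E_bb) = diag(24(-3a^2 + 4a + 8), 18(2b - 1)).
At (4, 4): H = diag(-576, 126).
The eigenvalues have opposite signs, so H is indefinite: a saddle point.

saddle point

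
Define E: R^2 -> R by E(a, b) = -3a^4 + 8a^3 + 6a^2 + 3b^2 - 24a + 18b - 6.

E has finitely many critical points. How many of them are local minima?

E separates as a function of a plus a function of b, so ∇E=0 decouples.
∂E/∂a = -12(a - 2)(a - 1)(a + 1) = 0 at a ∈ {-1, 1, 2}; ∂E/∂b = 6(b + 3) = 0 at b ∈ {-3}.
The Hessian is diagonal: diag(E_aa, E_bb). Second derivatives: E_aa(-1)=-72, E_aa(1)=24, E_aa(2)=-36; E_bb(-3)=6.
Local minima occur where both diagonal entries positive: (1, -3). Count: 1.

1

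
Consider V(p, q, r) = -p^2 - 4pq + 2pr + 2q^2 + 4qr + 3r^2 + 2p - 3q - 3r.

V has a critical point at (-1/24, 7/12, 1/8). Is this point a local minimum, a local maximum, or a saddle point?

saddle point

The Hessian is constant: H = [[-2, -4, 2], [-4, 4, 4], [2, 4, 6]].
Leading principal minors: Δ₁ = -2, Δ₂ = -24, Δ₃ = -192.
The minors fit neither the all-positive nor the alternating-sign pattern, so H is indefinite: a saddle point.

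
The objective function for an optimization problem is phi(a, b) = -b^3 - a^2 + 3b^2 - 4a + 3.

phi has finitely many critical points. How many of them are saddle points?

1

phi separates as a function of a plus a function of b, so ∇phi=0 decouples.
∂phi/∂a = -2(a + 2) = 0 at a ∈ {-2}; ∂phi/∂b = -3b(b - 2) = 0 at b ∈ {0, 2}.
The Hessian is diagonal: diag(phi_aa, phi_bb). Second derivatives: phi_aa(-2)=-2; phi_bb(0)=6, phi_bb(2)=-6.
Saddle points occur where the two diagonal entries have opposite signs: (-2, 0). Count: 1.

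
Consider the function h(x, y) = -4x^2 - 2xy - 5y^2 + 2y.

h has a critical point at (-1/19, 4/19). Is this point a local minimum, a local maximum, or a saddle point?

The Hessian of h is constant: H = [[-8, -2], [-2, -10]].
det(H) = (-8)·(-10) − (-2)² = 76.
det(H) > 0 and tr(H) = -18 < 0, so H is negative definite and the point is a local maximum.

local maximum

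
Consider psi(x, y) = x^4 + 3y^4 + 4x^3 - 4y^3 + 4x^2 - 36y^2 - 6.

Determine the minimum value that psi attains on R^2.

-195

psi(x,y) separates as P(x) + Q(y) − 6, so its minimum is min P + min Q − 6.
P'(x) = 4x(x + 1)(x + 2) vanishes at x ∈ {-2, -1, 0}; Q'(y) = 12y(y - 3)(y + 2) vanishes at y ∈ {-2, 0, 3}.
Local minima of P (where P''>0): P(-2)=0, P(0)=0. Local minima of Q: Q(-2)=-64, Q(3)=-189.
So the global minimum of psi is P(-2) + Q(3) − 6 = 0 − 189 − 6 = -195, attained at (-2, 3).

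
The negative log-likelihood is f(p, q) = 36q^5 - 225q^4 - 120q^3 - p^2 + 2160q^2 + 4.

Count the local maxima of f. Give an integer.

f separates as a function of p plus a function of q, so ∇f=0 decouples.
∂f/∂p = -2p = 0 at p ∈ {0}; ∂f/∂q = 180q(q - 4)(q - 3)(q + 2) = 0 at q ∈ {-2, 0, 3, 4}.
The Hessian is diagonal: diag(f_pp, f_qq). Second derivatives: f_pp(0)=-2; f_qq(-2)=-10800, f_qq(0)=4320, f_qq(3)=-2700, f_qq(4)=4320.
Local maxima occur where both diagonal entries negative: (0, -2), (0, 3). Count: 2.

2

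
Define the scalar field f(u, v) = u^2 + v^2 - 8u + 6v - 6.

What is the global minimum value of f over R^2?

-31

f(u,v) separates as P(u) + Q(v) − 6, so its minimum is min P + min Q − 6.
P'(u) = 2u - 8 vanishes at u ∈ {4}; Q'(v) = 2v + 6 vanishes at v ∈ {-3}.
Local minima of P (where P''>0): P(4)=-16. Local minima of Q: Q(-3)=-9.
So the global minimum of f is P(4) + Q(-3) − 6 = -16 − 9 − 6 = -31, attained at (4, -3).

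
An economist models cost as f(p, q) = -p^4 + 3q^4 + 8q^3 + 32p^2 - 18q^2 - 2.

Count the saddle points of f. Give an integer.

5

f separates as a function of p plus a function of q, so ∇f=0 decouples.
∂f/∂p = -4p(p - 4)(p + 4) = 0 at p ∈ {-4, 0, 4}; ∂f/∂q = 12q(q - 1)(q + 3) = 0 at q ∈ {-3, 0, 1}.
The Hessian is diagonal: diag(f_pp, f_qq). Second derivatives: f_pp(-4)=-128, f_pp(0)=64, f_pp(4)=-128; f_qq(-3)=144, f_qq(0)=-36, f_qq(1)=48.
Saddle points occur where the two diagonal entries have opposite signs: (-4, -3), (-4, 1), (0, 0), (4, -3), (4, 1). Count: 5.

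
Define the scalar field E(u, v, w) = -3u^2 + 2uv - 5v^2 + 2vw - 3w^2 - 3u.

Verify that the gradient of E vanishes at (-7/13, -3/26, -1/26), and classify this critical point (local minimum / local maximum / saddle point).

∇E = (-6u + 2v - 3, 2u - 10v + 2w, 2v - 6w); substituting (-7/13, -3/26, -1/26) gives ∇E = (0, 0, 0), so (-7/13, -3/26, -1/26) is indeed a critical point.
The Hessian is constant: H = [[-6, 2, 0], [2, -10, 2], [0, 2, -6]].
Leading principal minors: Δ₁ = -6, Δ₂ = 56, Δ₃ = -312.
The minors alternate sign starting negative (−, +, −), so H is negative definite: a local maximum.

local maximum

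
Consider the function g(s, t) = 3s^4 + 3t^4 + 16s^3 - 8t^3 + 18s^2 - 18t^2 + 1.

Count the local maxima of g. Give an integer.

g separates as a function of s plus a function of t, so ∇g=0 decouples.
∂g/∂s = 12s(s + 1)(s + 3) = 0 at s ∈ {-3, -1, 0}; ∂g/∂t = 12t(t - 3)(t + 1) = 0 at t ∈ {-1, 0, 3}.
The Hessian is diagonal: diag(g_ss, g_tt). Second derivatives: g_ss(-3)=72, g_ss(-1)=-24, g_ss(0)=36; g_tt(-1)=48, g_tt(0)=-36, g_tt(3)=144.
Local maxima occur where both diagonal entries negative: (-1, 0). Count: 1.

1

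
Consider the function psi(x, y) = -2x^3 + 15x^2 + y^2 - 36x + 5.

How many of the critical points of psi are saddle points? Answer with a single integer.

1

psi separates as a function of x plus a function of y, so ∇psi=0 decouples.
∂psi/∂x = -6(x - 3)(x - 2) = 0 at x ∈ {2, 3}; ∂psi/∂y = 2y = 0 at y ∈ {0}.
The Hessian is diagonal: diag(psi_xx, psi_yy). Second derivatives: psi_xx(2)=6, psi_xx(3)=-6; psi_yy(0)=2.
Saddle points occur where the two diagonal entries have opposite signs: (3, 0). Count: 1.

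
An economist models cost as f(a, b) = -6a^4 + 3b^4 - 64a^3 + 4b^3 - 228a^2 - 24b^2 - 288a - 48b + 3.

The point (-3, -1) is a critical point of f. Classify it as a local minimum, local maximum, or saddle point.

saddle point

The mixed partial ∂²f/∂a∂b is 0, so the Hessian at any point is diag(f_aa, f_bb) = diag(-24(3a^2 + 16a + 19), 12(3b^2 + 2b - 4)).
At (-3, -1): H = diag(48, -36).
The eigenvalues have opposite signs, so H is indefinite: a saddle point.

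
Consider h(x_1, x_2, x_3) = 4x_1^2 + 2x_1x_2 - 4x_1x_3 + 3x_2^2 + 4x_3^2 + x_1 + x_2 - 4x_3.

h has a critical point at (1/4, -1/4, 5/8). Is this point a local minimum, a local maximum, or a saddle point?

local minimum

The Hessian is constant: H = [[8, 2, -4], [2, 6, 0], [-4, 0, 8]].
Leading principal minors: Δ₁ = 8, Δ₂ = 44, Δ₃ = 256.
All leading minors are positive, so H is positive definite: a local minimum.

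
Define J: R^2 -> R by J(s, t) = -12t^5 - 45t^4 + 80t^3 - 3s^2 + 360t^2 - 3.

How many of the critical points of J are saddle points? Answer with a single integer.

2

J separates as a function of s plus a function of t, so ∇J=0 decouples.
∂J/∂s = -6s = 0 at s ∈ {0}; ∂J/∂t = -60t(t - 2)(t + 2)(t + 3) = 0 at t ∈ {-3, -2, 0, 2}.
The Hessian is diagonal: diag(J_ss, J_tt). Second derivatives: J_ss(0)=-6; J_tt(-3)=900, J_tt(-2)=-480, J_tt(0)=720, J_tt(2)=-2400.
Saddle points occur where the two diagonal entries have opposite signs: (0, -3), (0, 0). Count: 2.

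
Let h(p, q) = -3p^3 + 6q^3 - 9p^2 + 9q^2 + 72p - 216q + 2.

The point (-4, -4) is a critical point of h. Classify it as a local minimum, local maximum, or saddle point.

The mixed partial ∂²h/∂p∂q is 0, so the Hessian at any point is diag(h_pp, h_qq) = diag(-18(p + 1), 18(2q + 1)).
At (-4, -4): H = diag(54, -126).
The eigenvalues have opposite signs, so H is indefinite: a saddle point.

saddle point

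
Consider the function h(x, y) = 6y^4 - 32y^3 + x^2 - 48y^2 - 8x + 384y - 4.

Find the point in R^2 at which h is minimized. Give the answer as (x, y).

h(x,y) separates as P(x) + Q(y) − 4, so its minimum is min P + min Q − 4.
P'(x) = 2x - 8 vanishes at x ∈ {4}; Q'(y) = 24(y - 4)(y - 2)(y + 2) vanishes at y ∈ {-2, 2, 4}.
Local minima of P (where P''>0): P(4)=-16. Local minima of Q: Q(-2)=-608, Q(4)=256.
So the global minimum of h is P(4) + Q(-2) − 4 = -16 − 608 − 4 = -628, attained at (4, -2).

(4, -2)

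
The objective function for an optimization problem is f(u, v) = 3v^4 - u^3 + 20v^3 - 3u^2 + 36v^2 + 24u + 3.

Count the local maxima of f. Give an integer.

1

f separates as a function of u plus a function of v, so ∇f=0 decouples.
∂f/∂u = -3(u - 2)(u + 4) = 0 at u ∈ {-4, 2}; ∂f/∂v = 12v(v + 2)(v + 3) = 0 at v ∈ {-3, -2, 0}.
The Hessian is diagonal: diag(f_uu, f_vv). Second derivatives: f_uu(-4)=18, f_uu(2)=-18; f_vv(-3)=36, f_vv(-2)=-24, f_vv(0)=72.
Local maxima occur where both diagonal entries negative: (2, -2). Count: 1.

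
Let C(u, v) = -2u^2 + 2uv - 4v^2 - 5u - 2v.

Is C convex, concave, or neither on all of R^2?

concave

C is quadratic, so its Hessian is the constant matrix H = [[-4, 2], [2, -8]].
det(H) = 28, tr(H) = -12.
det(H) > 0 and tr(H) < 0, so H is negative definite everywhere: concave.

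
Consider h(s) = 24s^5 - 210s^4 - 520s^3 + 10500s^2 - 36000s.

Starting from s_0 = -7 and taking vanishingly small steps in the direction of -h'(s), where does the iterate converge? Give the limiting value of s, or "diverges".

diverges

h'(s) = 120(s - 5)(s - 4)(s - 3)(s + 5), so h'(-7) = 316800.
Gradient descent moves in the -h' direction, i.e. s is decreasing.
There is no critical point below s=-7, and h' keeps the same sign, so the iterate runs off to −∞.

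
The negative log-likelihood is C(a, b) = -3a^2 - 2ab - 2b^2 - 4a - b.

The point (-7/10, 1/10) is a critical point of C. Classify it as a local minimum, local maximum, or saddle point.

The Hessian of C is constant: H = [[-6, -2], [-2, -4]].
det(H) = (-6)·(-4) − (-2)² = 20.
det(H) > 0 and tr(H) = -10 < 0, so H is negative definite and the point is a local maximum.

local maximum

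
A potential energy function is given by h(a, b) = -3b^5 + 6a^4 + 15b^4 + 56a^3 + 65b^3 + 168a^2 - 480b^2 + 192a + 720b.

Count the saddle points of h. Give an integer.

6

h separates as a function of a plus a function of b, so ∇h=0 decouples.
∂h/∂a = 24(a + 1)(a + 2)(a + 4) = 0 at a ∈ {-4, -2, -1}; ∂h/∂b = -15(b - 4)(b - 3)(b - 1)(b + 4) = 0 at b ∈ {-4, 1, 3, 4}.
The Hessian is diagonal: diag(h_aa, h_bb). Second derivatives: h_aa(-4)=144, h_aa(-2)=-48, h_aa(-1)=72; h_bb(-4)=4200, h_bb(1)=-450, h_bb(3)=210, h_bb(4)=-360.
Saddle points occur where the two diagonal entries have opposite signs: (-4, 1), (-4, 4), (-2, -4), (-2, 3), (-1, 1), (-1, 4). Count: 6.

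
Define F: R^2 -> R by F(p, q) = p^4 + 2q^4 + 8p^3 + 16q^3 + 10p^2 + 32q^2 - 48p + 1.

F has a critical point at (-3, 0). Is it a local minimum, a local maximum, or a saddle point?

saddle point

The mixed partial ∂²F/∂p∂q is 0, so the Hessian at any point is diag(F_pp, F_qq) = diag(4(3p^2 + 12p + 5), 8(3q^2 + 12q + 8)).
At (-3, 0): H = diag(-16, 64).
The eigenvalues have opposite signs, so H is indefinite: a saddle point.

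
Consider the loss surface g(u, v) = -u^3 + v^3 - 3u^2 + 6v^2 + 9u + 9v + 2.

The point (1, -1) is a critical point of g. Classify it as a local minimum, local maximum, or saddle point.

saddle point

The mixed partial ∂²g/∂u∂v is 0, so the Hessian at any point is diag(g_uu, g_vv) = diag(-6(u + 1), 6(v + 2)).
At (1, -1): H = diag(-12, 6).
The eigenvalues have opposite signs, so H is indefinite: a saddle point.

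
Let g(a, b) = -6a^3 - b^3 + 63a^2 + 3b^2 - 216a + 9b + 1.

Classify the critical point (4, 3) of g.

local maximum

The mixed partial ∂²g/∂a∂b is 0, so the Hessian at any point is diag(g_aa, g_bb) = diag(18(-2a + 7), 6(-b + 1)).
At (4, 3): H = diag(-18, -12).
Both eigenvalues are negative, so H is negative definite: a local maximum.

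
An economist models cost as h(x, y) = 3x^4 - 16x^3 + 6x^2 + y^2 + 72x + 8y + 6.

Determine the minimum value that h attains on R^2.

h(x,y) separates as P(x) + Q(y) + 6, so its minimum is min P + min Q + 6.
P'(x) = 12(x - 3)(x - 2)(x + 1) vanishes at x ∈ {-1, 2, 3}; Q'(y) = 2y + 8 vanishes at y ∈ {-4}.
Local minima of P (where P''>0): P(-1)=-47, P(3)=81. Local minima of Q: Q(-4)=-16.
So the global minimum of h is P(-1) + Q(-4) + 6 = -47 − 16 + 6 = -57, attained at (-1, -4).

-57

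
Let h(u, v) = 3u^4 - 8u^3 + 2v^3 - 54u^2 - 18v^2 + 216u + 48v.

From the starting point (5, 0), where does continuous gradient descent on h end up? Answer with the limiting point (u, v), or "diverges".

diverges

h is separable, so gradient descent decouples: u follows -∂h/∂u, v follows -∂h/∂v.
∂h/∂u = 12(u - 3)(u - 2)(u + 3); at u=5 this is 576, so u decreases.
∂h/∂v = 6(v - 4)(v - 2); at v=0 this is 48, so v decreases.
The v-coordinate has no critical point in that direction and runs off to infinity.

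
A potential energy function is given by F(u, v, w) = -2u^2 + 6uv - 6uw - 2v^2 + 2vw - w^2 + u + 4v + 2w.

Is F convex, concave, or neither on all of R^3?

F is quadratic, so its Hessian is the constant matrix H = [[-4, 6, -6], [6, -4, 2], [-6, 2, -2]].
Leading principal minors: -4, -20, 56.
Neither pattern holds ⇒ H is indefinite ⇒ neither convex nor concave.

neither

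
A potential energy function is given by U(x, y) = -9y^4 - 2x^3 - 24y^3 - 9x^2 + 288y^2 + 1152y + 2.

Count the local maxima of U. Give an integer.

U separates as a function of x plus a function of y, so ∇U=0 decouples.
∂U/∂x = -6x(x + 3) = 0 at x ∈ {-3, 0}; ∂U/∂y = -36(y - 4)(y + 2)(y + 4) = 0 at y ∈ {-4, -2, 4}.
The Hessian is diagonal: diag(U_xx, U_yy). Second derivatives: U_xx(-3)=18, U_xx(0)=-18; U_yy(-4)=-576, U_yy(-2)=432, U_yy(4)=-1728.
Local maxima occur where both diagonal entries negative: (0, -4), (0, 4). Count: 2.

2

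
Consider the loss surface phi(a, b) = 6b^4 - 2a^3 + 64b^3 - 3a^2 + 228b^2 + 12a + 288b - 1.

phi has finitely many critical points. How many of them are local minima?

2

phi separates as a function of a plus a function of b, so ∇phi=0 decouples.
∂phi/∂a = -6(a - 1)(a + 2) = 0 at a ∈ {-2, 1}; ∂phi/∂b = 24(b + 1)(b + 3)(b + 4) = 0 at b ∈ {-4, -3, -1}.
The Hessian is diagonal: diag(phi_aa, phi_bb). Second derivatives: phi_aa(-2)=18, phi_aa(1)=-18; phi_bb(-4)=72, phi_bb(-3)=-48, phi_bb(-1)=144.
Local minima occur where both diagonal entries positive: (-2, -4), (-2, -1). Count: 2.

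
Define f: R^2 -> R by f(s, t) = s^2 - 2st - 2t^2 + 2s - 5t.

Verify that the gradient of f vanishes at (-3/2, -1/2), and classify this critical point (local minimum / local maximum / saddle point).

saddle point

∇f = (2s - 2t + 2, -2s - 4t - 5); substituting (-3/2, -1/2) gives ∇f = (0, 0), so (-3/2, -1/2) is indeed a critical point.
The Hessian of f is constant: H = [[2, -2], [-2, -4]].
det(H) = 2·(-4) − (-2)² = -12.
Since det(H) < 0, H is indefinite and the critical point is a saddle point.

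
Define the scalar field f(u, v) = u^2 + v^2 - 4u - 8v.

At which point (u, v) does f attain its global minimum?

(2, 4)

f(u,v) separates as P(u) + Q(v), so its minimum is min P + min Q.
P'(u) = 2u - 4 vanishes at u ∈ {2}; Q'(v) = 2v - 8 vanishes at v ∈ {4}.
Local minima of P (where P''>0): P(2)=-4. Local minima of Q: Q(4)=-16.
So the global minimum of f is P(2) + Q(4) = -4 − 16 = -20, attained at (2, 4).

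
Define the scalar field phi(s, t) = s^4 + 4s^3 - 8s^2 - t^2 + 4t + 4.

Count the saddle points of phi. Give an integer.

2

phi separates as a function of s plus a function of t, so ∇phi=0 decouples.
∂phi/∂s = 4s(s - 1)(s + 4) = 0 at s ∈ {-4, 0, 1}; ∂phi/∂t = -2(t - 2) = 0 at t ∈ {2}.
The Hessian is diagonal: diag(phi_ss, phi_tt). Second derivatives: phi_ss(-4)=80, phi_ss(0)=-16, phi_ss(1)=20; phi_tt(2)=-2.
Saddle points occur where the two diagonal entries have opposite signs: (-4, 2), (1, 2). Count: 2.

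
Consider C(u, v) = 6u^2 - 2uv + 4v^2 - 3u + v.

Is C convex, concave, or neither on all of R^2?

convex

C is quadratic, so its Hessian is the constant matrix H = [[12, -2], [-2, 8]].
det(H) = 92, tr(H) = 20.
det(H) > 0 and tr(H) > 0, so H is positive definite everywhere: convex.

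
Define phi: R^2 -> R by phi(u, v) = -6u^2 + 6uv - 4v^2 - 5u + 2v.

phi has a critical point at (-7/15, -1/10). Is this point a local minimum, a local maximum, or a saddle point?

local maximum

The Hessian of phi is constant: H = [[-12, 6], [6, -8]].
det(H) = (-12)·(-8) − 6² = 60.
det(H) > 0 and tr(H) = -20 < 0, so H is negative definite and the point is a local maximum.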